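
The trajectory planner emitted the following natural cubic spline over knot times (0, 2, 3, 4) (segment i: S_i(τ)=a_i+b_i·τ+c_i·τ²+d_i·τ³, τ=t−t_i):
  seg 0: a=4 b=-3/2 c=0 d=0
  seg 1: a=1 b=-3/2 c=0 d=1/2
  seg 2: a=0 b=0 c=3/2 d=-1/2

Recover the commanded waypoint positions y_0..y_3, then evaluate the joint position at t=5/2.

y_0 = S_0(0) = a_0 = 4
y_1 = S_1(0) = a_1 = 1
y_2 = S_2(0) = a_2 = 0
y_3 = S_2(1) = 1
t_q=5/2 is in segment 1 (τ=1/2); S_1(τ)=5/16

y_0=4 y_1=1 y_2=0 y_3=1
S(5/2) = 5/16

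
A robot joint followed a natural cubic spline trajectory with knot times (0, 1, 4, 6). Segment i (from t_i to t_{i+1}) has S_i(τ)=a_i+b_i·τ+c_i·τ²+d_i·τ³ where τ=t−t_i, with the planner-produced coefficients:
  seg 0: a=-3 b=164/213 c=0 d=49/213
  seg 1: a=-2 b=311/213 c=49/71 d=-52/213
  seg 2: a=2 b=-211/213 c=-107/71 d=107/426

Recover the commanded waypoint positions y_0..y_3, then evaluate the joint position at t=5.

y_0 = S_0(0) = a_0 = -3
y_1 = S_1(0) = a_1 = -2
y_2 = S_2(0) = a_2 = 2
y_3 = S_2(2) = -4
t_q=5 is in segment 2 (τ=1); S_2(τ)=-35/142

y_0=-3 y_1=-2 y_2=2 y_3=-4
S(5) = -35/142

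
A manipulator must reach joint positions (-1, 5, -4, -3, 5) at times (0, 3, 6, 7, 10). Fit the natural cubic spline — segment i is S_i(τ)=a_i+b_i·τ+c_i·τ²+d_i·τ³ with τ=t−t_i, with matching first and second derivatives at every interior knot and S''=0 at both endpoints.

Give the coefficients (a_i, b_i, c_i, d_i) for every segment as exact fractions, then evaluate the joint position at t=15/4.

Δ: Δ0=2, Δ1=-3, Δ2=1, Δ3=8/3
row 1: diag=12, rhs=-30; c'=1/4, d'=-5/2
row 2: denom=8−3·1/4=29/4; d'=(24−3·-5/2)/(29/4)=126/29
row 3: denom=8−1·4/29=228/29; d'=(10−1·126/29)/(228/29)=41/57
back: M3=41/57
back: M2=126/29−4/29·41/57=242/57
back: M1=-5/2−1/4·242/57=-203/57
M: M0=0, M1=-203/57, M2=242/57, M3=41/57, M4=0
seg 0: a=-1, c=M0/2=0, d=(M1−M0)/(6·3)=-203/1026, b=Δ0−h0·(2M0+M1)/6=431/114
seg 1: a=5, c=M1/2=-203/114, d=(M2−M1)/(6·3)=445/1026, b=Δ1−h1·(2M1+M2)/6=-89/57
seg 2: a=-4, c=M2/2=121/57, d=(M3−M2)/(6·1)=-67/114, b=Δ2−h2·(2M2+M3)/6=-61/114
seg 3: a=-3, c=M3/2=41/114, d=(M4−M3)/(6·3)=-41/1026, b=Δ3−h3·(2M3+M4)/6=37/19
t_q=15/4 → seg 1, τ=3/4; S=5+-89/57·τ+-203/114·τ²+445/1026·τ³=7321/2432

  seg 0: a=-1 b=431/114 c=0 d=-203/1026
  seg 1: a=5 b=-89/57 c=-203/114 d=445/1026
  seg 2: a=-4 b=-61/114 c=121/57 d=-67/114
  seg 3: a=-3 b=37/19 c=41/114 d=-41/1026
S(15/4) = 7321/2432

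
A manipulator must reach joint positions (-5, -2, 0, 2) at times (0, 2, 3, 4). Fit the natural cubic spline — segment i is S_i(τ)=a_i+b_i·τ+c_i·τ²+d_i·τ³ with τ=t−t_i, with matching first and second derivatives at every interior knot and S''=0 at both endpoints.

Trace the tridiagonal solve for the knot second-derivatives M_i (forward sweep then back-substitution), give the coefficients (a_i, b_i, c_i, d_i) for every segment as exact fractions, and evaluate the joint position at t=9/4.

Δ: Δ0=3/2, Δ1=2, Δ2=2
row 1: diag=6, rhs=3; c'=1/6, d'=1/2
row 2: denom=4−1·1/6=23/6; d'=(0−1·1/2)/(23/6)=-3/23
back: M2=-3/23
back: M1=1/2−1/6·-3/23=12/23
M: M0=0, M1=12/23, M2=-3/23, M3=0
seg 0: a=-5, c=M0/2=0, d=(M1−M0)/(6·2)=1/23, b=Δ0−h0·(2M0+M1)/6=61/46
seg 1: a=-2, c=M1/2=6/23, d=(M2−M1)/(6·1)=-5/46, b=Δ1−h1·(2M1+M2)/6=85/46
seg 2: a=0, c=M2/2=-3/46, d=(M3−M2)/(6·1)=1/46, b=Δ2−h2·(2M2+M3)/6=47/23
t_q=9/4 → seg 1, τ=1/4; S=-2+85/46·τ+6/23·τ²+-5/46·τ³=-195/128

  seg 0: a=-5 b=61/46 c=0 d=1/23
  seg 1: a=-2 b=85/46 c=6/23 d=-5/46
  seg 2: a=0 b=47/23 c=-3/46 d=1/46
S(9/4) = -195/128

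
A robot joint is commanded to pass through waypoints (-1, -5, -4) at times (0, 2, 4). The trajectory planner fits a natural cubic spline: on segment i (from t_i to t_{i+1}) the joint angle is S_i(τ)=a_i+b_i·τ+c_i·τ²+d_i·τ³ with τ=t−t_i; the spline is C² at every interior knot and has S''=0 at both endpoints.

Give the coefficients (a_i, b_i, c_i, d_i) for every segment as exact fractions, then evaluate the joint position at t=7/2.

Δ: Δ0=-2, Δ1=1/2
row 1: diag=8, rhs=15; c'=1/4, d'=15/8
back: M1=15/8
M: M0=0, M1=15/8, M2=0
seg 0: a=-1, c=M0/2=0, d=(M1−M0)/(6·2)=5/32, b=Δ0−h0·(2M0+M1)/6=-21/8
seg 1: a=-5, c=M1/2=15/16, d=(M2−M1)/(6·2)=-5/32, b=Δ1−h1·(2M1+M2)/6=-3/4
t_q=7/2 → seg 1, τ=3/2; S=-5+-3/4·τ+15/16·τ²+-5/32·τ³=-1163/256

  seg 0: a=-1 b=-21/8 c=0 d=5/32
  seg 1: a=-5 b=-3/4 c=15/16 d=-5/32
S(7/2) = -1163/256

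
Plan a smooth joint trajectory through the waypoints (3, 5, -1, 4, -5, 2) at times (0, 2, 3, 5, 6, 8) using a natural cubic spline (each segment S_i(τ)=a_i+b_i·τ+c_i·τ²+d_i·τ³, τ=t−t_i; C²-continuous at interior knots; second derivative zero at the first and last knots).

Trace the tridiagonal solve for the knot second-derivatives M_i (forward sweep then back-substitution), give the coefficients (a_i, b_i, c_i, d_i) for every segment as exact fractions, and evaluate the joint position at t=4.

Δ: Δ0=1, Δ1=-6, Δ2=5/2, Δ3=-9, Δ4=7/2
row 1: diag=6, rhs=-42; c'=1/6, d'=-7
row 2: denom=6−1·1/6=35/6; d'=(51−1·-7)/(35/6)=348/35
row 3: denom=6−2·12/35=186/35; d'=(-69−2·348/35)/(186/35)=-1037/62
row 4: denom=6−1·35/186=1081/186; d'=(75−1·-1037/62)/(1081/186)=363/23
back: M4=363/23
back: M3=-1037/62−35/186·363/23=-453/23
back: M2=348/35−12/35·-453/23=384/23
back: M1=-7−1/6·384/23=-225/23
M: M0=0, M1=-225/23, M2=384/23, M3=-453/23, M4=363/23, M5=0
seg 0: a=3, c=M0/2=0, d=(M1−M0)/(6·2)=-75/92, b=Δ0−h0·(2M0+M1)/6=98/23
seg 1: a=5, c=M1/2=-225/46, d=(M2−M1)/(6·1)=203/46, b=Δ1−h1·(2M1+M2)/6=-127/23
seg 2: a=-1, c=M2/2=192/23, d=(M3−M2)/(6·2)=-279/92, b=Δ2−h2·(2M2+M3)/6=-95/46
seg 3: a=4, c=M3/2=-453/46, d=(M4−M3)/(6·1)=136/23, b=Δ3−h3·(2M3+M4)/6=-233/46
seg 4: a=-5, c=M4/2=363/46, d=(M5−M4)/(6·2)=-121/92, b=Δ4−h4·(2M4+M5)/6=-323/46
t_q=4 → seg 2, τ=1; S=-1+-95/46·τ+192/23·τ²+-279/92·τ³=9/4

  seg 0: a=3 b=98/23 c=0 d=-75/92
  seg 1: a=5 b=-127/23 c=-225/46 d=203/46
  seg 2: a=-1 b=-95/46 c=192/23 d=-279/92
  seg 3: a=4 b=-233/46 c=-453/46 d=136/23
  seg 4: a=-5 b=-323/46 c=363/46 d=-121/92
S(4) = 9/4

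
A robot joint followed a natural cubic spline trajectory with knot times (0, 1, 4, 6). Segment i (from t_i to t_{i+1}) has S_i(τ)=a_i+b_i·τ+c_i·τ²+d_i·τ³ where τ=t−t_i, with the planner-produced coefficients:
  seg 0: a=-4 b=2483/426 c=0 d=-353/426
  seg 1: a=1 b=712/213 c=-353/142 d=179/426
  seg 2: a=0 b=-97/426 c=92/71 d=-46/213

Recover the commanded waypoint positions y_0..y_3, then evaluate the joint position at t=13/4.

y_0=-4 y_1=1 y_2=0 y_3=3
S(13/4) = 6565/9088

y_0 = S_0(0) = a_0 = -4
y_1 = S_1(0) = a_1 = 1
y_2 = S_2(0) = a_2 = 0
y_3 = S_2(2) = 3
t_q=13/4 is in segment 1 (τ=9/4); S_1(τ)=6565/9088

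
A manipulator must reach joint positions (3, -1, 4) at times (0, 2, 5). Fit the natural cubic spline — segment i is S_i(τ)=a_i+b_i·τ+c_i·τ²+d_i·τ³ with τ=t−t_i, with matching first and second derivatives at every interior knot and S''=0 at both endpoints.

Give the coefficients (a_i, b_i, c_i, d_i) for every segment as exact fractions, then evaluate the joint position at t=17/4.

  seg 0: a=3 b=-41/15 c=0 d=11/60
  seg 1: a=-1 b=-8/15 c=11/10 d=-11/90
S(17/4) = 253/128

Δ: Δ0=-2, Δ1=5/3
row 1: diag=10, rhs=22; c'=3/10, d'=11/5
back: M1=11/5
M: M0=0, M1=11/5, M2=0
seg 0: a=3, c=M0/2=0, d=(M1−M0)/(6·2)=11/60, b=Δ0−h0·(2M0+M1)/6=-41/15
seg 1: a=-1, c=M1/2=11/10, d=(M2−M1)/(6·3)=-11/90, b=Δ1−h1·(2M1+M2)/6=-8/15
t_q=17/4 → seg 1, τ=9/4; S=-1+-8/15·τ+11/10·τ²+-11/90·τ³=253/128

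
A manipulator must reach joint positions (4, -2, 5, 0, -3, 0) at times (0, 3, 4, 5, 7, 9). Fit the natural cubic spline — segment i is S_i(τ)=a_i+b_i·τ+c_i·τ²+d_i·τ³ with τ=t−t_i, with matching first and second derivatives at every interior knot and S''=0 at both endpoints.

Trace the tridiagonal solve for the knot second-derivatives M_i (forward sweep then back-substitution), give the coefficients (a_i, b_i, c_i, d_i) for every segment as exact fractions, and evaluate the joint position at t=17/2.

Δ: Δ0=-2, Δ1=7, Δ2=-5, Δ3=-3/2, Δ4=3/2
row 1: diag=8, rhs=54; c'=1/8, d'=27/4
row 2: denom=4−1·1/8=31/8; d'=(-72−1·27/4)/(31/8)=-630/31
row 3: denom=6−1·8/31=178/31; d'=(21−1·-630/31)/(178/31)=1281/178
row 4: denom=8−2·31/89=650/89; d'=(18−2·1281/178)/(650/89)=321/650
back: M4=321/650
back: M3=1281/178−31/89·321/650=2283/325
back: M2=-630/31−8/31·2283/325=-7194/325
back: M1=27/4−1/8·-7194/325=3093/325
M: M0=0, M1=3093/325, M2=-7194/325, M3=2283/325, M4=321/650, M5=0
seg 0: a=4, c=M0/2=0, d=(M1−M0)/(6·3)=1031/1950, b=Δ0−h0·(2M0+M1)/6=-4393/650
seg 1: a=-2, c=M1/2=3093/650, d=(M2−M1)/(6·1)=-3429/650, b=Δ1−h1·(2M1+M2)/6=2443/325
seg 2: a=5, c=M2/2=-3597/325, d=(M3−M2)/(6·1)=243/50, b=Δ2−h2·(2M2+M3)/6=157/130
seg 3: a=0, c=M3/2=2283/650, d=(M4−M3)/(6·2)=-283/520, b=Δ3−h3·(2M3+M4)/6=-2063/325
seg 4: a=-3, c=M4/2=321/1300, d=(M5−M4)/(6·2)=-107/2600, b=Δ4−h4·(2M4+M5)/6=761/650
t_q=17/2 → seg 4, τ=3/2; S=-3+761/650·τ+321/1300·τ²+-107/2600·τ³=-3441/4160

  seg 0: a=4 b=-4393/650 c=0 d=1031/1950
  seg 1: a=-2 b=2443/325 c=3093/650 d=-3429/650
  seg 2: a=5 b=157/130 c=-3597/325 d=243/50
  seg 3: a=0 b=-2063/325 c=2283/650 d=-283/520
  seg 4: a=-3 b=761/650 c=321/1300 d=-107/2600
S(17/2) = -3441/4160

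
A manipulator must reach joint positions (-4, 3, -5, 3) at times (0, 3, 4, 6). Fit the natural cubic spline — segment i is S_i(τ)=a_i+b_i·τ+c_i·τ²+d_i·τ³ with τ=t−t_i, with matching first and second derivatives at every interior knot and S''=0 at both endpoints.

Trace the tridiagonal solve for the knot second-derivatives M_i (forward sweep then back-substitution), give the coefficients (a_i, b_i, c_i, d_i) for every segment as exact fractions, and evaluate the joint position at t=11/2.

Δ: Δ0=7/3, Δ1=-8, Δ2=4
row 1: diag=8, rhs=-62; c'=1/8, d'=-31/4
row 2: denom=6−1·1/8=47/8; d'=(72−1·-31/4)/(47/8)=638/47
back: M2=638/47
back: M1=-31/4−1/8·638/47=-444/47
M: M0=0, M1=-444/47, M2=638/47, M3=0
seg 0: a=-4, c=M0/2=0, d=(M1−M0)/(6·3)=-74/141, b=Δ0−h0·(2M0+M1)/6=995/141
seg 1: a=3, c=M1/2=-222/47, d=(M2−M1)/(6·1)=541/141, b=Δ1−h1·(2M1+M2)/6=-1003/141
seg 2: a=-5, c=M2/2=319/47, d=(M3−M2)/(6·2)=-319/282, b=Δ2−h2·(2M2+M3)/6=-712/141
t_q=11/2 → seg 2, τ=3/2; S=-5+-712/141·τ+319/47·τ²+-319/282·τ³=-843/752

  seg 0: a=-4 b=995/141 c=0 d=-74/141
  seg 1: a=3 b=-1003/141 c=-222/47 d=541/141
  seg 2: a=-5 b=-712/141 c=319/47 d=-319/282
S(11/2) = -843/752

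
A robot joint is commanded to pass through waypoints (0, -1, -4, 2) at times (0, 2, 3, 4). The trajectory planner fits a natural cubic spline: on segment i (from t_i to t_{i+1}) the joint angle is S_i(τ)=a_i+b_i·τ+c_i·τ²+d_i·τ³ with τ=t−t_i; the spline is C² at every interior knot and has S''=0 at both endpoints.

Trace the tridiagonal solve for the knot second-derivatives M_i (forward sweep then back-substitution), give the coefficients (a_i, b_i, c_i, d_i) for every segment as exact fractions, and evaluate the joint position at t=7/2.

  seg 0: a=0 b=53/46 c=0 d=-19/46
  seg 1: a=-1 b=-175/46 c=-57/23 d=151/46
  seg 2: a=-4 b=25/23 c=339/46 d=-113/46
S(7/2) = -707/368

Δ: Δ0=-1/2, Δ1=-3, Δ2=6
row 1: diag=6, rhs=-15; c'=1/6, d'=-5/2
row 2: denom=4−1·1/6=23/6; d'=(54−1·-5/2)/(23/6)=339/23
back: M2=339/23
back: M1=-5/2−1/6·339/23=-114/23
M: M0=0, M1=-114/23, M2=339/23, M3=0
seg 0: a=0, c=M0/2=0, d=(M1−M0)/(6·2)=-19/46, b=Δ0−h0·(2M0+M1)/6=53/46
seg 1: a=-1, c=M1/2=-57/23, d=(M2−M1)/(6·1)=151/46, b=Δ1−h1·(2M1+M2)/6=-175/46
seg 2: a=-4, c=M2/2=339/46, d=(M3−M2)/(6·1)=-113/46, b=Δ2−h2·(2M2+M3)/6=25/23
t_q=7/2 → seg 2, τ=1/2; S=-4+25/23·τ+339/46·τ²+-113/46·τ³=-707/368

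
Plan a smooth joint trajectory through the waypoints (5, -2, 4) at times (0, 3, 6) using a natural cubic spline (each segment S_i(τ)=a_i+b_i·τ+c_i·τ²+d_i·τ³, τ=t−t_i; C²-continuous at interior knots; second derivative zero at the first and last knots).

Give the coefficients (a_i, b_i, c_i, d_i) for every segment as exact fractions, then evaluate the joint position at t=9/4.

  seg 0: a=5 b=-41/12 c=0 d=13/108
  seg 1: a=-2 b=-1/6 c=13/12 d=-13/108
S(9/4) = -337/256

Δ: Δ0=-7/3, Δ1=2
row 1: diag=12, rhs=26; c'=1/4, d'=13/6
back: M1=13/6
M: M0=0, M1=13/6, M2=0
seg 0: a=5, c=M0/2=0, d=(M1−M0)/(6·3)=13/108, b=Δ0−h0·(2M0+M1)/6=-41/12
seg 1: a=-2, c=M1/2=13/12, d=(M2−M1)/(6·3)=-13/108, b=Δ1−h1·(2M1+M2)/6=-1/6
t_q=9/4 → seg 0, τ=9/4; S=5+-41/12·τ+0·τ²+13/108·τ³=-337/256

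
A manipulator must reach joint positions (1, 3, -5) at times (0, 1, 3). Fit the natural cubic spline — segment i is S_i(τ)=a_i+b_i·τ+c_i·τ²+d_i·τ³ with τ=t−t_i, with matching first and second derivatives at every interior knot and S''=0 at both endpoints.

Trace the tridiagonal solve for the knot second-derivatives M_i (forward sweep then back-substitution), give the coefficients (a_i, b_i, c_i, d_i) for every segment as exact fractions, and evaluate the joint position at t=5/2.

  seg 0: a=1 b=3 c=0 d=-1
  seg 1: a=3 b=0 c=-3 d=1/2
S(5/2) = -33/16

Δ: Δ0=2, Δ1=-4
row 1: diag=6, rhs=-36; c'=1/3, d'=-6
back: M1=-6
M: M0=0, M1=-6, M2=0
seg 0: a=1, c=M0/2=0, d=(M1−M0)/(6·1)=-1, b=Δ0−h0·(2M0+M1)/6=3
seg 1: a=3, c=M1/2=-3, d=(M2−M1)/(6·2)=1/2, b=Δ1−h1·(2M1+M2)/6=0
t_q=5/2 → seg 1, τ=3/2; S=3+0·τ+-3·τ²+1/2·τ³=-33/16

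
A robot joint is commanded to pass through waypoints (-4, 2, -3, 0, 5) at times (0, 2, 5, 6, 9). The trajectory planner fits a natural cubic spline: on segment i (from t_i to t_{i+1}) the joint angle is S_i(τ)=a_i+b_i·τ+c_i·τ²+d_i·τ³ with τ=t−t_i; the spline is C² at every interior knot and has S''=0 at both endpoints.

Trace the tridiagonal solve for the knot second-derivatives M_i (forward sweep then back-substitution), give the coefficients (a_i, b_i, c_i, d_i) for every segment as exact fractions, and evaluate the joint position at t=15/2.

Δ: Δ0=3, Δ1=-5/3, Δ2=3, Δ3=5/3
row 1: diag=10, rhs=-28; c'=3/10, d'=-14/5
row 2: denom=8−3·3/10=71/10; d'=(28−3·-14/5)/(71/10)=364/71
row 3: denom=8−1·10/71=558/71; d'=(-8−1·364/71)/(558/71)=-466/279
back: M3=-466/279
back: M2=364/71−10/71·-466/279=1496/279
back: M1=-14/5−3/10·1496/279=-410/93
M: M0=0, M1=-410/93, M2=1496/279, M3=-466/279, M4=0
seg 0: a=-4, c=M0/2=0, d=(M1−M0)/(6·2)=-205/558, b=Δ0−h0·(2M0+M1)/6=1247/279
seg 1: a=2, c=M1/2=-205/93, d=(M2−M1)/(6·3)=1363/2511, b=Δ1−h1·(2M1+M2)/6=17/279
seg 2: a=-3, c=M2/2=748/279, d=(M3−M2)/(6·1)=-109/93, b=Δ2−h2·(2M2+M3)/6=416/279
seg 3: a=0, c=M3/2=-233/279, d=(M4−M3)/(6·3)=233/2511, b=Δ3−h3·(2M3+M4)/6=931/279
t_q=15/2 → seg 3, τ=3/2; S=0+931/279·τ+-233/279·τ²+233/2511·τ³=853/248

  seg 0: a=-4 b=1247/279 c=0 d=-205/558
  seg 1: a=2 b=17/279 c=-205/93 d=1363/2511
  seg 2: a=-3 b=416/279 c=748/279 d=-109/93
  seg 3: a=0 b=931/279 c=-233/279 d=233/2511
S(15/2) = 853/248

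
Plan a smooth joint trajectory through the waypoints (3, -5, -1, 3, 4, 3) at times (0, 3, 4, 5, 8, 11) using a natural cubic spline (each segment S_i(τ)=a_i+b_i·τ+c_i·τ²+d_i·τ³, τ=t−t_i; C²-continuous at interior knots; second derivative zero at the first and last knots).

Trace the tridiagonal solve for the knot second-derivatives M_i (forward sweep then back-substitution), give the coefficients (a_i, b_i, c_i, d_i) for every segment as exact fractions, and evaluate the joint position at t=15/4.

Δ: Δ0=-8/3, Δ1=4, Δ2=4, Δ3=1/3, Δ4=-1/3
row 1: diag=8, rhs=40; c'=1/8, d'=5
row 2: denom=4−1·1/8=31/8; d'=(0−1·5)/(31/8)=-40/31
row 3: denom=8−1·8/31=240/31; d'=(-22−1·-40/31)/(240/31)=-107/40
row 4: denom=12−3·31/80=867/80; d'=(-4−3·-107/40)/(867/80)=322/867
back: M4=322/867
back: M3=-107/40−31/80·322/867=-2444/867
back: M2=-40/31−8/31·-2444/867=-488/867
back: M1=5−1/8·-488/867=4396/867
M: M0=0, M1=4396/867, M2=-488/867, M3=-2444/867, M4=322/867, M5=0
seg 0: a=3, c=M0/2=0, d=(M1−M0)/(6·3)=2198/7803, b=Δ0−h0·(2M0+M1)/6=-4510/867
seg 1: a=-5, c=M1/2=2198/867, d=(M2−M1)/(6·1)=-814/867, b=Δ1−h1·(2M1+M2)/6=2084/867
seg 2: a=-1, c=M2/2=-244/867, d=(M3−M2)/(6·1)=-326/867, b=Δ2−h2·(2M2+M3)/6=1346/289
seg 3: a=3, c=M3/2=-1222/867, d=(M4−M3)/(6·3)=461/2601, b=Δ3−h3·(2M3+M4)/6=2572/867
seg 4: a=4, c=M4/2=161/867, d=(M5−M4)/(6·3)=-161/7803, b=Δ4−h4·(2M4+M5)/6=-611/867
t_q=15/4 → seg 1, τ=3/4; S=-5+2084/867·τ+2198/867·τ²+-814/867·τ³=-1179/544

  seg 0: a=3 b=-4510/867 c=0 d=2198/7803
  seg 1: a=-5 b=2084/867 c=2198/867 d=-814/867
  seg 2: a=-1 b=1346/289 c=-244/867 d=-326/867
  seg 3: a=3 b=2572/867 c=-1222/867 d=461/2601
  seg 4: a=4 b=-611/867 c=161/867 d=-161/7803
S(15/4) = -1179/544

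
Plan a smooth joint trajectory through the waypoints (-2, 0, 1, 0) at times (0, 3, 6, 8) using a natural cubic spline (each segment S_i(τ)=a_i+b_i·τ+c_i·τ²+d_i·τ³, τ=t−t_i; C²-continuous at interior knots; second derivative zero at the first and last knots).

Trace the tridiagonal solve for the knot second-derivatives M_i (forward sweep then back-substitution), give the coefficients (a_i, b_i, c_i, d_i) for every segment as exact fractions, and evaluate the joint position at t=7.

Δ: Δ0=2/3, Δ1=1/3, Δ2=-1/2
row 1: diag=12, rhs=-2; c'=1/4, d'=-1/6
row 2: denom=10−3·1/4=37/4; d'=(-5−3·-1/6)/(37/4)=-18/37
back: M2=-18/37
back: M1=-1/6−1/4·-18/37=-5/111
M: M0=0, M1=-5/111, M2=-18/37, M3=0
seg 0: a=-2, c=M0/2=0, d=(M1−M0)/(6·3)=-5/1998, b=Δ0−h0·(2M0+M1)/6=51/74
seg 1: a=0, c=M1/2=-5/222, d=(M2−M1)/(6·3)=-49/1998, b=Δ1−h1·(2M1+M2)/6=23/37
seg 2: a=1, c=M2/2=-9/37, d=(M3−M2)/(6·2)=3/74, b=Δ2−h2·(2M2+M3)/6=-13/74
t_q=7 → seg 2, τ=1; S=1+-13/74·τ+-9/37·τ²+3/74·τ³=23/37

  seg 0: a=-2 b=51/74 c=0 d=-5/1998
  seg 1: a=0 b=23/37 c=-5/222 d=-49/1998
  seg 2: a=1 b=-13/74 c=-9/37 d=3/74
S(7) = 23/37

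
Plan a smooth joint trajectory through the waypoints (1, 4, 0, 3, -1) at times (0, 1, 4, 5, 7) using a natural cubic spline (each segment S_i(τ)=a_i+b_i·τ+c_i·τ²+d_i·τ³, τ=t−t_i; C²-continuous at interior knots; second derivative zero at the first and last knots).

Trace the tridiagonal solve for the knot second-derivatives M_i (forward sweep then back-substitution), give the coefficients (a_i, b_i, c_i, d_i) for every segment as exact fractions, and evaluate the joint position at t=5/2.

Δ: Δ0=3, Δ1=-4/3, Δ2=3, Δ3=-2
row 1: diag=8, rhs=-26; c'=3/8, d'=-13/4
row 2: denom=8−3·3/8=55/8; d'=(26−3·-13/4)/(55/8)=26/5
row 3: denom=6−1·8/55=322/55; d'=(-30−1·26/5)/(322/55)=-968/161
back: M3=-968/161
back: M2=26/5−8/55·-968/161=978/161
back: M1=-13/4−3/8·978/161=-890/161
M: M0=0, M1=-890/161, M2=978/161, M3=-968/161, M4=0
seg 0: a=1, c=M0/2=0, d=(M1−M0)/(6·1)=-445/483, b=Δ0−h0·(2M0+M1)/6=1894/483
seg 1: a=4, c=M1/2=-445/161, d=(M2−M1)/(6·3)=934/1449, b=Δ1−h1·(2M1+M2)/6=559/483
seg 2: a=0, c=M2/2=489/161, d=(M3−M2)/(6·1)=-139/69, b=Δ2−h2·(2M2+M3)/6=955/483
seg 3: a=3, c=M3/2=-484/161, d=(M4−M3)/(6·2)=242/483, b=Δ3−h3·(2M3+M4)/6=970/483
t_q=5/2 → seg 1, τ=3/2; S=4+559/483·τ+-445/161·τ²+934/1449·τ³=545/322

  seg 0: a=1 b=1894/483 c=0 d=-445/483
  seg 1: a=4 b=559/483 c=-445/161 d=934/1449
  seg 2: a=0 b=955/483 c=489/161 d=-139/69
  seg 3: a=3 b=970/483 c=-484/161 d=242/483
S(5/2) = 545/322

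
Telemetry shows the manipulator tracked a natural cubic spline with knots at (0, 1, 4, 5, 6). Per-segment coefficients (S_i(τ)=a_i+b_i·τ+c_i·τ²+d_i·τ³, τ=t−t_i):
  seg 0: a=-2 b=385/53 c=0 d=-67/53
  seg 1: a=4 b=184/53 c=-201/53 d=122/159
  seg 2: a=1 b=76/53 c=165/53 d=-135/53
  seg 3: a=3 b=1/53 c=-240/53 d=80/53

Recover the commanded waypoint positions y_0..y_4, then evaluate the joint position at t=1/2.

y_0 = S_0(0) = a_0 = -2
y_1 = S_1(0) = a_1 = 4
y_2 = S_2(0) = a_2 = 1
y_3 = S_3(0) = a_3 = 3
y_4 = S_3(1) = 0
t_q=1/2 is in segment 0 (τ=1/2); S_0(τ)=625/424

y_0=-2 y_1=4 y_2=1 y_3=3 y_4=0
S(1/2) = 625/424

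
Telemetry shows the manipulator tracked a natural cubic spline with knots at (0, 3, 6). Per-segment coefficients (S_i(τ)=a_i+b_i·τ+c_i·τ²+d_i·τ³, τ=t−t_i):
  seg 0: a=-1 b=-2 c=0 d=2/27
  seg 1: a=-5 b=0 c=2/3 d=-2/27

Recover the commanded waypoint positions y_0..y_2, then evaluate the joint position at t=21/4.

y_0 = S_0(0) = a_0 = -1
y_1 = S_1(0) = a_1 = -5
y_2 = S_1(3) = -1
t_q=21/4 is in segment 1 (τ=9/4); S_1(τ)=-79/32

y_0=-1 y_1=-5 y_2=-1
S(21/4) = -79/32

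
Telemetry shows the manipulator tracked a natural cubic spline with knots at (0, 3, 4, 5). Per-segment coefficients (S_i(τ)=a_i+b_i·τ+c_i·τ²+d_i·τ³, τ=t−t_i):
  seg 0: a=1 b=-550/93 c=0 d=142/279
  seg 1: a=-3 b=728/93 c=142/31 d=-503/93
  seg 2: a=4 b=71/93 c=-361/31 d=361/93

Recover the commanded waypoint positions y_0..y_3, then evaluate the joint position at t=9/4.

y_0=1 y_1=-3 y_2=4 y_3=-3
S(9/4) = -6457/992

y_0 = S_0(0) = a_0 = 1
y_1 = S_1(0) = a_1 = -3
y_2 = S_2(0) = a_2 = 4
y_3 = S_2(1) = -3
t_q=9/4 is in segment 0 (τ=9/4); S_0(τ)=-6457/992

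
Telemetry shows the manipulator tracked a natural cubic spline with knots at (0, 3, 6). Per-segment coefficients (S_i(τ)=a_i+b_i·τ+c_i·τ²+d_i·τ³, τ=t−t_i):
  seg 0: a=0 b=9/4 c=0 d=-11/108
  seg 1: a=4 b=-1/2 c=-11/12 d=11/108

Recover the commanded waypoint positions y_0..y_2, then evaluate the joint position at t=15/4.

y_0=0 y_1=4 y_2=-3
S(15/4) = 807/256

y_0 = S_0(0) = a_0 = 0
y_1 = S_1(0) = a_1 = 4
y_2 = S_1(3) = -3
t_q=15/4 is in segment 1 (τ=3/4); S_1(τ)=807/256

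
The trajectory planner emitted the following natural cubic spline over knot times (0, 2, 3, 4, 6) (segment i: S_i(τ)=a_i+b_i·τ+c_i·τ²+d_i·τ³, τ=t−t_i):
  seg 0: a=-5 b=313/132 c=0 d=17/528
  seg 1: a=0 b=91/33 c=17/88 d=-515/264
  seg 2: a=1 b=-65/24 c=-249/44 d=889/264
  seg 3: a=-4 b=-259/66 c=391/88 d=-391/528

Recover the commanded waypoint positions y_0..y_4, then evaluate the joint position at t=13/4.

y_0=-5 y_1=0 y_2=1 y_3=-4 y_4=0
S(13/4) = 123/5632

y_0 = S_0(0) = a_0 = -5
y_1 = S_1(0) = a_1 = 0
y_2 = S_2(0) = a_2 = 1
y_3 = S_3(0) = a_3 = -4
y_4 = S_3(2) = 0
t_q=13/4 is in segment 2 (τ=1/4); S_2(τ)=123/5632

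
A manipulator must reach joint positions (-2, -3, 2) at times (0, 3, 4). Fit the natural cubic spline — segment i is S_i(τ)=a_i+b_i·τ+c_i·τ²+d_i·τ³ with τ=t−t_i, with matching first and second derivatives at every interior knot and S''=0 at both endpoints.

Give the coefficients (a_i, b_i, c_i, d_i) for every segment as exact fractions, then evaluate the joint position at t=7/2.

Δ: Δ0=-1/3, Δ1=5
row 1: diag=8, rhs=32; c'=1/8, d'=4
back: M1=4
M: M0=0, M1=4, M2=0
seg 0: a=-2, c=M0/2=0, d=(M1−M0)/(6·3)=2/9, b=Δ0−h0·(2M0+M1)/6=-7/3
seg 1: a=-3, c=M1/2=2, d=(M2−M1)/(6·1)=-2/3, b=Δ1−h1·(2M1+M2)/6=11/3
t_q=7/2 → seg 1, τ=1/2; S=-3+11/3·τ+2·τ²+-2/3·τ³=-3/4

  seg 0: a=-2 b=-7/3 c=0 d=2/9
  seg 1: a=-3 b=11/3 c=2 d=-2/3
S(7/2) = -3/4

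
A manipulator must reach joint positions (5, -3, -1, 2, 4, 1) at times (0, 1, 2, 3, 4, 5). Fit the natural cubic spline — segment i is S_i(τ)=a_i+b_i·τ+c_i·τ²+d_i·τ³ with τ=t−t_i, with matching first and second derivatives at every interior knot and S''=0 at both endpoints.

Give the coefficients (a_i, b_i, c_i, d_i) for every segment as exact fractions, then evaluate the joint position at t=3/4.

  seg 0: a=5 b=-2218/209 c=0 d=546/209
  seg 1: a=-3 b=-580/209 c=1638/209 d=-640/209
  seg 2: a=-1 b=776/209 c=-282/209 d=7/11
  seg 3: a=2 b=611/209 c=117/209 d=-310/209
  seg 4: a=4 b=-85/209 c=-813/209 d=271/209
S(3/4) = -12421/6688

Δ: Δ0=-8, Δ1=2, Δ2=3, Δ3=2, Δ4=-3
row 1: diag=4, rhs=60; c'=1/4, d'=15
row 2: denom=4−1·1/4=15/4; d'=(6−1·15)/(15/4)=-12/5
row 3: denom=4−1·4/15=56/15; d'=(-6−1·-12/5)/(56/15)=-27/28
row 4: denom=4−1·15/56=209/56; d'=(-30−1·-27/28)/(209/56)=-1626/209
back: M4=-1626/209
back: M3=-27/28−15/56·-1626/209=234/209
back: M2=-12/5−4/15·234/209=-564/209
back: M1=15−1/4·-564/209=3276/209
M: M0=0, M1=3276/209, M2=-564/209, M3=234/209, M4=-1626/209, M5=0
seg 0: a=5, c=M0/2=0, d=(M1−M0)/(6·1)=546/209, b=Δ0−h0·(2M0+M1)/6=-2218/209
seg 1: a=-3, c=M1/2=1638/209, d=(M2−M1)/(6·1)=-640/209, b=Δ1−h1·(2M1+M2)/6=-580/209
seg 2: a=-1, c=M2/2=-282/209, d=(M3−M2)/(6·1)=7/11, b=Δ2−h2·(2M2+M3)/6=776/209
seg 3: a=2, c=M3/2=117/209, d=(M4−M3)/(6·1)=-310/209, b=Δ3−h3·(2M3+M4)/6=611/209
seg 4: a=4, c=M4/2=-813/209, d=(M5−M4)/(6·1)=271/209, b=Δ4−h4·(2M4+M5)/6=-85/209
t_q=3/4 → seg 0, τ=3/4; S=5+-2218/209·τ+0·τ²+546/209·τ³=-12421/6688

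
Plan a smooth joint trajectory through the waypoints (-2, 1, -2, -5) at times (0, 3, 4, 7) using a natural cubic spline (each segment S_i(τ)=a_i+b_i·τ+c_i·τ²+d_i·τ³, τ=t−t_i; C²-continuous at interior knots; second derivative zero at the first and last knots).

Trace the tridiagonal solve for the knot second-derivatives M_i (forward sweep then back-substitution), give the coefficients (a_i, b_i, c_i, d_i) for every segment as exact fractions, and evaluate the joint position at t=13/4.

  seg 0: a=-2 b=55/21 c=0 d=-34/189
  seg 1: a=1 b=-47/21 c=-34/21 d=6/7
  seg 2: a=-2 b=-61/21 c=20/21 d=-20/189
S(13/4) = 79/224

Δ: Δ0=1, Δ1=-3, Δ2=-1
row 1: diag=8, rhs=-24; c'=1/8, d'=-3
row 2: denom=8−1·1/8=63/8; d'=(12−1·-3)/(63/8)=40/21
back: M2=40/21
back: M1=-3−1/8·40/21=-68/21
M: M0=0, M1=-68/21, M2=40/21, M3=0
seg 0: a=-2, c=M0/2=0, d=(M1−M0)/(6·3)=-34/189, b=Δ0−h0·(2M0+M1)/6=55/21
seg 1: a=1, c=M1/2=-34/21, d=(M2−M1)/(6·1)=6/7, b=Δ1−h1·(2M1+M2)/6=-47/21
seg 2: a=-2, c=M2/2=20/21, d=(M3−M2)/(6·3)=-20/189, b=Δ2−h2·(2M2+M3)/6=-61/21
t_q=13/4 → seg 1, τ=1/4; S=1+-47/21·τ+-34/21·τ²+6/7·τ³=79/224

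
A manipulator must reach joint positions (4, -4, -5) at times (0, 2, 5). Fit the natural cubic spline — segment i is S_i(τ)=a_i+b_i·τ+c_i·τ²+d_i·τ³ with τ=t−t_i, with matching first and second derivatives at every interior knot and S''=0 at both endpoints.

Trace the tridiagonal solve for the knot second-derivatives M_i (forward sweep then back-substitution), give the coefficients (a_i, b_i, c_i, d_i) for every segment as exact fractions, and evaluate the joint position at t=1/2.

  seg 0: a=4 b=-71/15 c=0 d=11/60
  seg 1: a=-4 b=-38/15 c=11/10 d=-11/90
S(1/2) = 53/32

Δ: Δ0=-4, Δ1=-1/3
row 1: diag=10, rhs=22; c'=3/10, d'=11/5
back: M1=11/5
M: M0=0, M1=11/5, M2=0
seg 0: a=4, c=M0/2=0, d=(M1−M0)/(6·2)=11/60, b=Δ0−h0·(2M0+M1)/6=-71/15
seg 1: a=-4, c=M1/2=11/10, d=(M2−M1)/(6·3)=-11/90, b=Δ1−h1·(2M1+M2)/6=-38/15
t_q=1/2 → seg 0, τ=1/2; S=4+-71/15·τ+0·τ²+11/60·τ³=53/32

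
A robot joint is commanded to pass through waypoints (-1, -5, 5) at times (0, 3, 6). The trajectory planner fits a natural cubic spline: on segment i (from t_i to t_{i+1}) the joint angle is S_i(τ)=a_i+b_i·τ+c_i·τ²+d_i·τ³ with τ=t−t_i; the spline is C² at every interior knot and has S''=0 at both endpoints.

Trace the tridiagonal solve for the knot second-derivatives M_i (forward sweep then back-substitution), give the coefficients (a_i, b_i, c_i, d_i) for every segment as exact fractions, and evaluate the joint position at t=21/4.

Δ: Δ0=-4/3, Δ1=10/3
row 1: diag=12, rhs=28; c'=1/4, d'=7/3
back: M1=7/3
M: M0=0, M1=7/3, M2=0
seg 0: a=-1, c=M0/2=0, d=(M1−M0)/(6·3)=7/54, b=Δ0−h0·(2M0+M1)/6=-5/2
seg 1: a=-5, c=M1/2=7/6, d=(M2−M1)/(6·3)=-7/54, b=Δ1−h1·(2M1+M2)/6=1
t_q=21/4 → seg 1, τ=9/4; S=-5+1·τ+7/6·τ²+-7/54·τ³=215/128

  seg 0: a=-1 b=-5/2 c=0 d=7/54
  seg 1: a=-5 b=1 c=7/6 d=-7/54
S(21/4) = 215/128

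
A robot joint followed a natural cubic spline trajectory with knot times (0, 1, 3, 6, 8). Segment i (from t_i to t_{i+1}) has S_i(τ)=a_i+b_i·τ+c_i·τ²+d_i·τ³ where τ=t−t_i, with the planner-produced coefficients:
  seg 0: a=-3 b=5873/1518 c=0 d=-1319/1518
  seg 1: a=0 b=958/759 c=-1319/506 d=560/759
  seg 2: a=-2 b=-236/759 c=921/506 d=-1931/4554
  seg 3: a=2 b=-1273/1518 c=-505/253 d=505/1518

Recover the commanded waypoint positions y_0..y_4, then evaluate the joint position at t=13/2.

y_0=-3 y_1=0 y_2=-2 y_3=2 y_4=-5
S(13/2) = 4547/4048

y_0 = S_0(0) = a_0 = -3
y_1 = S_1(0) = a_1 = 0
y_2 = S_2(0) = a_2 = -2
y_3 = S_3(0) = a_3 = 2
y_4 = S_3(2) = -5
t_q=13/2 is in segment 3 (τ=1/2); S_3(τ)=4547/4048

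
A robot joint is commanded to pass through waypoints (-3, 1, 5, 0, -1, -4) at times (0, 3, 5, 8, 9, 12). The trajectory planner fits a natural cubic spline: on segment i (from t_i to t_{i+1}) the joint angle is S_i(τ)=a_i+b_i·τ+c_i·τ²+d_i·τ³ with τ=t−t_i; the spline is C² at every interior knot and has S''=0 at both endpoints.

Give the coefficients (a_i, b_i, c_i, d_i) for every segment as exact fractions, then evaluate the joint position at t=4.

Δ: Δ0=4/3, Δ1=2, Δ2=-5/3, Δ3=-1, Δ4=-1
row 1: diag=10, rhs=4; c'=1/5, d'=2/5
row 2: denom=10−2·1/5=48/5; d'=(-22−2·2/5)/(48/5)=-19/8
row 3: denom=8−3·5/16=113/16; d'=(4−3·-19/8)/(113/16)=178/113
row 4: denom=8−1·16/113=888/113; d'=(0−1·178/113)/(888/113)=-89/444
back: M4=-89/444
back: M3=178/113−16/113·-89/444=178/111
back: M2=-19/8−5/16·178/111=-1277/444
back: M1=2/5−1/5·-1277/444=433/444
M: M0=0, M1=433/444, M2=-1277/444, M3=178/111, M4=-89/444, M5=0
seg 0: a=-3, c=M0/2=0, d=(M1−M0)/(6·3)=433/7992, b=Δ0−h0·(2M0+M1)/6=751/888
seg 1: a=1, c=M1/2=433/888, d=(M2−M1)/(6·2)=-95/296, b=Δ1−h1·(2M1+M2)/6=1025/444
seg 2: a=5, c=M2/2=-1277/888, d=(M3−M2)/(6·3)=221/888, b=Δ2−h2·(2M2+M3)/6=181/444
seg 3: a=0, c=M3/2=89/111, d=(M4−M3)/(6·1)=-89/296, b=Δ3−h3·(2M3+M4)/6=-1333/888
seg 4: a=-1, c=M4/2=-89/888, d=(M5−M4)/(6·3)=89/7992, b=Δ4−h4·(2M4+M5)/6=-355/444
t_q=4 → seg 1, τ=1; S=1+1025/444·τ+433/888·τ²+-95/296·τ³=1543/444

  seg 0: a=-3 b=751/888 c=0 d=433/7992
  seg 1: a=1 b=1025/444 c=433/888 d=-95/296
  seg 2: a=5 b=181/444 c=-1277/888 d=221/888
  seg 3: a=0 b=-1333/888 c=89/111 d=-89/296
  seg 4: a=-1 b=-355/444 c=-89/888 d=89/7992
S(4) = 1543/444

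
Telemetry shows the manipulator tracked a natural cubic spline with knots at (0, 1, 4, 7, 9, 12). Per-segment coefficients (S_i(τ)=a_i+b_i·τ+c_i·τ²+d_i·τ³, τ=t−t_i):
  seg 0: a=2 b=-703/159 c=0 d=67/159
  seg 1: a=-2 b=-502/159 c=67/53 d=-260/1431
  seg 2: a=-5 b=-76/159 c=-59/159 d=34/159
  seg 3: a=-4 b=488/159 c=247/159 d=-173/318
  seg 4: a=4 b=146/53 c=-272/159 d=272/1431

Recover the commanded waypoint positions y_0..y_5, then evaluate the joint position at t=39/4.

y_0 = S_0(0) = a_0 = 2
y_1 = S_1(0) = a_1 = -2
y_2 = S_2(0) = a_2 = -5
y_3 = S_3(0) = a_3 = -4
y_4 = S_4(0) = a_4 = 4
y_5 = S_4(3) = 2
t_q=39/4 is in segment 4 (τ=3/4); S_4(τ)=1099/212

y_0=2 y_1=-2 y_2=-5 y_3=-4 y_4=4 y_5=2
S(39/4) = 1099/212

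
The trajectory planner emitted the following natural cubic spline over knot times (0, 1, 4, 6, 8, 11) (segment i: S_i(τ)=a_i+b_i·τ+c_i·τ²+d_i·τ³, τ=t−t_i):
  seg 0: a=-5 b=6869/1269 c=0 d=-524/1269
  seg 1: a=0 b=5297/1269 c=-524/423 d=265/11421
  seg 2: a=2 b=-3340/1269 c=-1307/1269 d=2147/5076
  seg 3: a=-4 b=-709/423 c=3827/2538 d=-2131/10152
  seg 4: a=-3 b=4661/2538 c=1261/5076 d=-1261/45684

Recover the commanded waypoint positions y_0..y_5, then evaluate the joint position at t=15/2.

y_0 = S_0(0) = a_0 = -5
y_1 = S_1(0) = a_1 = 0
y_2 = S_2(0) = a_2 = 2
y_3 = S_3(0) = a_3 = -4
y_4 = S_4(0) = a_4 = -3
y_5 = S_4(3) = 4
t_q=15/2 is in segment 3 (τ=3/2); S_3(τ)=-34561/9024

y_0=-5 y_1=0 y_2=2 y_3=-4 y_4=-3 y_5=4
S(15/2) = -34561/9024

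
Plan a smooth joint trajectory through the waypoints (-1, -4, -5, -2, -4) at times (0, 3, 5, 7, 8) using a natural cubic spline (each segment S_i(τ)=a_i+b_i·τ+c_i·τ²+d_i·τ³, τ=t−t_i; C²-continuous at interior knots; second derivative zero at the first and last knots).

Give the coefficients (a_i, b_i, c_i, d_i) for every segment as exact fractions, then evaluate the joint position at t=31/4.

Δ: Δ0=-1, Δ1=-1/2, Δ2=3/2, Δ3=-2
row 1: diag=10, rhs=3; c'=1/5, d'=3/10
row 2: denom=8−2·1/5=38/5; d'=(12−2·3/10)/(38/5)=3/2
row 3: denom=6−2·5/19=104/19; d'=(-21−2·3/2)/(104/19)=-57/13
back: M3=-57/13
back: M2=3/2−5/19·-57/13=69/26
back: M1=3/10−1/5·69/26=-3/13
M: M0=0, M1=-3/13, M2=69/26, M3=-57/13, M4=0
seg 0: a=-1, c=M0/2=0, d=(M1−M0)/(6·3)=-1/78, b=Δ0−h0·(2M0+M1)/6=-23/26
seg 1: a=-4, c=M1/2=-3/26, d=(M2−M1)/(6·2)=25/104, b=Δ1−h1·(2M1+M2)/6=-16/13
seg 2: a=-5, c=M2/2=69/52, d=(M3−M2)/(6·2)=-61/104, b=Δ2−h2·(2M2+M3)/6=31/26
seg 3: a=-2, c=M3/2=-57/26, d=(M4−M3)/(6·1)=19/26, b=Δ3−h3·(2M3+M4)/6=-7/13
t_q=31/4 → seg 3, τ=3/4; S=-2+-7/13·τ+-57/26·τ²+19/26·τ³=-5539/1664

  seg 0: a=-1 b=-23/26 c=0 d=-1/78
  seg 1: a=-4 b=-16/13 c=-3/26 d=25/104
  seg 2: a=-5 b=31/26 c=69/52 d=-61/104
  seg 3: a=-2 b=-7/13 c=-57/26 d=19/26
S(31/4) = -5539/1664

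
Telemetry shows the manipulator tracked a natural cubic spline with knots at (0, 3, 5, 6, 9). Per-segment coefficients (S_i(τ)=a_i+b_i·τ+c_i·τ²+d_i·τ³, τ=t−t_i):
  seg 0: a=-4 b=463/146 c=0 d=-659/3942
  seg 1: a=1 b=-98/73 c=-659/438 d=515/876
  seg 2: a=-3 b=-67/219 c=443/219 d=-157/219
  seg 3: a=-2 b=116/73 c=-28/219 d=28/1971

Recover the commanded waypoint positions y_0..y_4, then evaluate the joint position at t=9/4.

y_0 = S_0(0) = a_0 = -4
y_1 = S_1(0) = a_1 = 1
y_2 = S_2(0) = a_2 = -3
y_3 = S_3(0) = a_3 = -2
y_4 = S_3(3) = 2
t_q=9/4 is in segment 0 (τ=9/4); S_0(τ)=11503/9344

y_0=-4 y_1=1 y_2=-3 y_3=-2 y_4=2
S(9/4) = 11503/9344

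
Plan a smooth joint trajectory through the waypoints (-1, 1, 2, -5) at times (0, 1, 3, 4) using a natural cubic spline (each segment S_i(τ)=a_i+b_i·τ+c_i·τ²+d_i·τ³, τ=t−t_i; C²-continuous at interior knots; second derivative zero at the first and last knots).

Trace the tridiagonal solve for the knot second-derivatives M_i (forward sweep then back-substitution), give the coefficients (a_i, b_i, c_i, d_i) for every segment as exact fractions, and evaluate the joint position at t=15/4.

Δ: Δ0=2, Δ1=1/2, Δ2=-7
row 1: diag=6, rhs=-9; c'=1/3, d'=-3/2
row 2: denom=6−2·1/3=16/3; d'=(-45−2·-3/2)/(16/3)=-63/8
back: M2=-63/8
back: M1=-3/2−1/3·-63/8=9/8
M: M0=0, M1=9/8, M2=-63/8, M3=0
seg 0: a=-1, c=M0/2=0, d=(M1−M0)/(6·1)=3/16, b=Δ0−h0·(2M0+M1)/6=29/16
seg 1: a=1, c=M1/2=9/16, d=(M2−M1)/(6·2)=-3/4, b=Δ1−h1·(2M1+M2)/6=19/8
seg 2: a=2, c=M2/2=-63/16, d=(M3−M2)/(6·1)=21/16, b=Δ2−h2·(2M2+M3)/6=-35/8
t_q=15/4 → seg 2, τ=3/4; S=2+-35/8·τ+-63/16·τ²+21/16·τ³=-3013/1024

  seg 0: a=-1 b=29/16 c=0 d=3/16
  seg 1: a=1 b=19/8 c=9/16 d=-3/4
  seg 2: a=2 b=-35/8 c=-63/16 d=21/16
S(15/4) = -3013/1024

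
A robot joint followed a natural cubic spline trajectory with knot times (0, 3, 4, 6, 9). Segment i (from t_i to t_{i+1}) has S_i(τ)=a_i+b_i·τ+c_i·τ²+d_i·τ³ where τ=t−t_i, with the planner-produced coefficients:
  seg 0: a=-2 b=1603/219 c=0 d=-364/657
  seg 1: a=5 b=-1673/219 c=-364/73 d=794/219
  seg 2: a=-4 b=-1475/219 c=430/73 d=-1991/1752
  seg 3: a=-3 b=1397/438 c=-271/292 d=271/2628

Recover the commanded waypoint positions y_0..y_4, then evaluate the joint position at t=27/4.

y_0=-2 y_1=5 y_2=-4 y_3=-3 y_4=1
S(27/4) = -20303/18688

y_0 = S_0(0) = a_0 = -2
y_1 = S_1(0) = a_1 = 5
y_2 = S_2(0) = a_2 = -4
y_3 = S_3(0) = a_3 = -3
y_4 = S_3(3) = 1
t_q=27/4 is in segment 3 (τ=3/4); S_3(τ)=-20303/18688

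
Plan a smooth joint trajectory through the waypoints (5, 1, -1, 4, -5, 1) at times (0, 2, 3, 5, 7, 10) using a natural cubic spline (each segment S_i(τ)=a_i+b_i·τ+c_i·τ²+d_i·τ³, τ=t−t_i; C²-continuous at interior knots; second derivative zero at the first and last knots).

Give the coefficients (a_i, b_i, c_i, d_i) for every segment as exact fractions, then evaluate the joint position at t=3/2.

Δ: Δ0=-2, Δ1=-2, Δ2=5/2, Δ3=-9/2, Δ4=2
row 1: diag=6, rhs=0; c'=1/6, d'=0
row 2: denom=6−1·1/6=35/6; d'=(27−1·0)/(35/6)=162/35
row 3: denom=8−2·12/35=256/35; d'=(-42−2·162/35)/(256/35)=-897/128
row 4: denom=10−2·35/128=605/64; d'=(39−2·-897/128)/(605/64)=3393/605
back: M4=3393/605
back: M3=-897/128−35/128·3393/605=-2067/242
back: M2=162/35−12/35·-2067/242=4572/605
back: M1=0−1/6·4572/605=-762/605
M: M0=0, M1=-762/605, M2=4572/605, M3=-2067/242, M4=3393/605, M5=0
seg 0: a=5, c=M0/2=0, d=(M1−M0)/(6·2)=-127/1210, b=Δ0−h0·(2M0+M1)/6=-956/605
seg 1: a=1, c=M1/2=-381/605, d=(M2−M1)/(6·1)=889/605, b=Δ1−h1·(2M1+M2)/6=-1718/605
seg 2: a=-1, c=M2/2=2286/605, d=(M3−M2)/(6·2)=-6493/4840, b=Δ2−h2·(2M2+M3)/6=17/55
seg 3: a=4, c=M3/2=-2067/484, d=(M4−M3)/(6·2)=5707/4840, b=Δ3−h3·(2M3+M4)/6=-817/1210
seg 4: a=-5, c=M4/2=3393/1210, d=(M5−M4)/(6·3)=-377/1210, b=Δ4−h4·(2M4+M5)/6=-2183/605
t_q=3/2 → seg 0, τ=3/2; S=5+-956/605·τ+0·τ²+-127/1210·τ³=22027/9680

  seg 0: a=5 b=-956/605 c=0 d=-127/1210
  seg 1: a=1 b=-1718/605 c=-381/605 d=889/605
  seg 2: a=-1 b=17/55 c=2286/605 d=-6493/4840
  seg 3: a=4 b=-817/1210 c=-2067/484 d=5707/4840
  seg 4: a=-5 b=-2183/605 c=3393/1210 d=-377/1210
S(3/2) = 22027/9680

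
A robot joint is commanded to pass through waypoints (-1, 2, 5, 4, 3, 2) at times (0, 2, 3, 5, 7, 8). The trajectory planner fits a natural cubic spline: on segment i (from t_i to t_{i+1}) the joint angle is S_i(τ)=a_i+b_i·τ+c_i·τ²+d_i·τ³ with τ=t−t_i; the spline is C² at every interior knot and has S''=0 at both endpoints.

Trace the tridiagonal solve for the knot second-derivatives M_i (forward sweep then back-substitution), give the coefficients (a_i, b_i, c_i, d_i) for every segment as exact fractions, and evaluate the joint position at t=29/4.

  seg 0: a=-1 b=531/698 c=0 d=129/698
  seg 1: a=2 b=2079/698 c=387/349 d=-759/698
  seg 2: a=5 b=675/349 c=-1503/698 d=1307/2792
  seg 3: a=4 b=-741/698 c=915/1396 d=-523/2792
  seg 4: a=3 b=-240/349 c=-327/698 d=109/698
S(29/4) = 125137/44672

Δ: Δ0=3/2, Δ1=3, Δ2=-1/2, Δ3=-1/2, Δ4=-1
row 1: diag=6, rhs=9; c'=1/6, d'=3/2
row 2: denom=6−1·1/6=35/6; d'=(-21−1·3/2)/(35/6)=-27/7
row 3: denom=8−2·12/35=256/35; d'=(0−2·-27/7)/(256/35)=135/128
row 4: denom=6−2·35/128=349/64; d'=(-3−2·135/128)/(349/64)=-327/349
back: M4=-327/349
back: M3=135/128−35/128·-327/349=915/698
back: M2=-27/7−12/35·915/698=-1503/349
back: M1=3/2−1/6·-1503/349=774/349
M: M0=0, M1=774/349, M2=-1503/349, M3=915/698, M4=-327/349, M5=0
seg 0: a=-1, c=M0/2=0, d=(M1−M0)/(6·2)=129/698, b=Δ0−h0·(2M0+M1)/6=531/698
seg 1: a=2, c=M1/2=387/349, d=(M2−M1)/(6·1)=-759/698, b=Δ1−h1·(2M1+M2)/6=2079/698
seg 2: a=5, c=M2/2=-1503/698, d=(M3−M2)/(6·2)=1307/2792, b=Δ2−h2·(2M2+M3)/6=675/349
seg 3: a=4, c=M3/2=915/1396, d=(M4−M3)/(6·2)=-523/2792, b=Δ3−h3·(2M3+M4)/6=-741/698
seg 4: a=3, c=M4/2=-327/698, d=(M5−M4)/(6·1)=109/698, b=Δ4−h4·(2M4+M5)/6=-240/349
t_q=29/4 → seg 4, τ=1/4; S=3+-240/349·τ+-327/698·τ²+109/698·τ³=125137/44672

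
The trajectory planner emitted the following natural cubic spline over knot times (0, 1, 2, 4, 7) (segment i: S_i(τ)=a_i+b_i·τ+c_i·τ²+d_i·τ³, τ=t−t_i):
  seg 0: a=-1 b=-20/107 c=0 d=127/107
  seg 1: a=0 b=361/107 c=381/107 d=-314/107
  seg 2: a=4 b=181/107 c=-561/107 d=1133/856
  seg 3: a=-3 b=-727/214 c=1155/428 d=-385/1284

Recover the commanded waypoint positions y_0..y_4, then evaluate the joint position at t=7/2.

y_0 = S_0(0) = a_0 = -1
y_1 = S_1(0) = a_1 = 0
y_2 = S_2(0) = a_2 = 4
y_3 = S_3(0) = a_3 = -3
y_4 = S_3(3) = 3
t_q=7/2 is in segment 2 (τ=3/2); S_2(τ)=-5425/6848

y_0=-1 y_1=0 y_2=4 y_3=-3 y_4=3
S(7/2) = -5425/6848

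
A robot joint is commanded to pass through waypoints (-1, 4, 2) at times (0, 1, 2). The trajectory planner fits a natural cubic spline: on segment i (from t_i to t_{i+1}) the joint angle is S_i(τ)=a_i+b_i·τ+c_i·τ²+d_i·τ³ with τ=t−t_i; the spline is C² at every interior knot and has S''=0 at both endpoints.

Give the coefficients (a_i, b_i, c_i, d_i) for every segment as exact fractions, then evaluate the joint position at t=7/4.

Δ: Δ0=5, Δ1=-2
row 1: diag=4, rhs=-42; c'=1/4, d'=-21/2
back: M1=-21/2
M: M0=0, M1=-21/2, M2=0
seg 0: a=-1, c=M0/2=0, d=(M1−M0)/(6·1)=-7/4, b=Δ0−h0·(2M0+M1)/6=27/4
seg 1: a=4, c=M1/2=-21/4, d=(M2−M1)/(6·1)=7/4, b=Δ1−h1·(2M1+M2)/6=3/2
t_q=7/4 → seg 1, τ=3/4; S=4+3/2·τ+-21/4·τ²+7/4·τ³=745/256

  seg 0: a=-1 b=27/4 c=0 d=-7/4
  seg 1: a=4 b=3/2 c=-21/4 d=7/4
S(7/4) = 745/256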